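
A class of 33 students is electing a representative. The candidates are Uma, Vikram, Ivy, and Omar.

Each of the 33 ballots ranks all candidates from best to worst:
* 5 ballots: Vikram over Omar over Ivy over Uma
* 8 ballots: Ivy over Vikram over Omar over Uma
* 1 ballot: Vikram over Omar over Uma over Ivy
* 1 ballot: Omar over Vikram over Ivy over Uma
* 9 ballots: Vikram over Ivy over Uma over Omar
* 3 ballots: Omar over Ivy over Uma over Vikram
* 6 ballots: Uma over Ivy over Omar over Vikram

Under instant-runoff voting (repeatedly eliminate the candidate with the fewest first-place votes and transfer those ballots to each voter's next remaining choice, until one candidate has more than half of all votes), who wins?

Round 1: Uma 6, Vikram 15, Ivy 8, Omar 4. Omar eliminated.
Round 2: Uma 6, Vikram 16, Ivy 11. Uma eliminated.
Round 3: Vikram 16, Ivy 17. Ivy has a majority (≥17).

Ivy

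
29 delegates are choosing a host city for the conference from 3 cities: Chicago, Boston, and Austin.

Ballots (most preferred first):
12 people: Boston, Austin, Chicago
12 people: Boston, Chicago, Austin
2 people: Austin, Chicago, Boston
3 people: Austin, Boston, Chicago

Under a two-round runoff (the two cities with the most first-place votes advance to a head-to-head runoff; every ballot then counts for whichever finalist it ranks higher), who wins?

Boston

Round 1 first-place votes: Chicago 0, Boston 24, Austin 5. Boston and Austin advance.
Runoff: Boston is ranked above Austin on 24 ballots, Austin above Boston on 5.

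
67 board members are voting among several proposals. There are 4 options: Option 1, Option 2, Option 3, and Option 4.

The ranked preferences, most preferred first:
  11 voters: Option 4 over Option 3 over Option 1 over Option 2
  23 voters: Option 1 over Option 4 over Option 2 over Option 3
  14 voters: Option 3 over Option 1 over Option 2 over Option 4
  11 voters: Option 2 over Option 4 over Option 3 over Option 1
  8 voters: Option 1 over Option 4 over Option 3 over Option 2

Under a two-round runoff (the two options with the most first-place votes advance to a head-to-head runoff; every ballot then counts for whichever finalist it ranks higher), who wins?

Option 3

Round 1 first-place votes: Option 1 31, Option 2 11, Option 3 14, Option 4 11. Option 1 and Option 3 advance.
Runoff: Option 1 is ranked above Option 3 on 31 ballots, Option 3 above Option 1 on 36.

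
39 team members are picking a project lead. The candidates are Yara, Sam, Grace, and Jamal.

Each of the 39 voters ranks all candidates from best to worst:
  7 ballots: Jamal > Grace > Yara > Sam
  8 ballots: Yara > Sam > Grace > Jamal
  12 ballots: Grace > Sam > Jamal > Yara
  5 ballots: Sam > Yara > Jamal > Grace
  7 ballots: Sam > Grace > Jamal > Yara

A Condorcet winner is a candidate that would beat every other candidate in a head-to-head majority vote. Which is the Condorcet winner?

Sam vs Yara: 24–15
Sam vs Grace: 20–19
Sam vs Jamal: 32–7
Sam beats every other candidate.

Sam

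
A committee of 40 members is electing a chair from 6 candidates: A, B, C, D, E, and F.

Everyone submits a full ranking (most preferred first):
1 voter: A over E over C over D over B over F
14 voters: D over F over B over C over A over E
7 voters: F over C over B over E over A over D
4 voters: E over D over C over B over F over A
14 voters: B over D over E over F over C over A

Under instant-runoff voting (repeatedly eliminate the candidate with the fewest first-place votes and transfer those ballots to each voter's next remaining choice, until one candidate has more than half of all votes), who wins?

Round 1: A 1, B 14, C 0, D 14, E 4, F 7. C eliminated.
Round 2: A 1, B 14, D 14, E 4, F 7. A eliminated.
Round 3: B 14, D 14, E 5, F 7. E eliminated.
Round 4: B 14, D 19, F 7. F eliminated.
Round 5: B 21, D 19. B has a majority (≥21).

B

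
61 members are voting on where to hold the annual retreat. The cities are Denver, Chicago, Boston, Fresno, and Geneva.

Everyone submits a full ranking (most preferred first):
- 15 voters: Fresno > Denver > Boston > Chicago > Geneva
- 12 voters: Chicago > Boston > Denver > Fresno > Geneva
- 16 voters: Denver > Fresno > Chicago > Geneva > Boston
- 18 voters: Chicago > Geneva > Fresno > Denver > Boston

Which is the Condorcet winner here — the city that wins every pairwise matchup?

Fresno

Fresno vs Denver: 33–28
Fresno vs Chicago: 31–30
Fresno vs Boston: 49–12
Fresno vs Geneva: 43–18
Fresno beats every other city.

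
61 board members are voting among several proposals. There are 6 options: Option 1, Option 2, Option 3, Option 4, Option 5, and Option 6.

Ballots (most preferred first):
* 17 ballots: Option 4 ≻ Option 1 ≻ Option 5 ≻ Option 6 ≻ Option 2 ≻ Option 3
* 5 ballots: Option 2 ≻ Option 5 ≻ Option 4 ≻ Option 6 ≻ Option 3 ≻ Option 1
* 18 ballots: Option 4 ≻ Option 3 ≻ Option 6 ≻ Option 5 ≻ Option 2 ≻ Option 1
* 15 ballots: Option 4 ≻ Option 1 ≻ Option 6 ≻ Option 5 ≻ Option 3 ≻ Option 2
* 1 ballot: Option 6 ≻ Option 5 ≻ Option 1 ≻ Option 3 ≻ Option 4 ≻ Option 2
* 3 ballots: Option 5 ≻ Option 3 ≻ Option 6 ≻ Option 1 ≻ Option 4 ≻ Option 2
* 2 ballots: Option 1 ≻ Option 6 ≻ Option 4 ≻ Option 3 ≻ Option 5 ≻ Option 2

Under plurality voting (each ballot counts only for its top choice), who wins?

Option 4

First-place votes: Option 1 2, Option 2 5, Option 3 0, Option 4 50, Option 5 3, Option 6 1.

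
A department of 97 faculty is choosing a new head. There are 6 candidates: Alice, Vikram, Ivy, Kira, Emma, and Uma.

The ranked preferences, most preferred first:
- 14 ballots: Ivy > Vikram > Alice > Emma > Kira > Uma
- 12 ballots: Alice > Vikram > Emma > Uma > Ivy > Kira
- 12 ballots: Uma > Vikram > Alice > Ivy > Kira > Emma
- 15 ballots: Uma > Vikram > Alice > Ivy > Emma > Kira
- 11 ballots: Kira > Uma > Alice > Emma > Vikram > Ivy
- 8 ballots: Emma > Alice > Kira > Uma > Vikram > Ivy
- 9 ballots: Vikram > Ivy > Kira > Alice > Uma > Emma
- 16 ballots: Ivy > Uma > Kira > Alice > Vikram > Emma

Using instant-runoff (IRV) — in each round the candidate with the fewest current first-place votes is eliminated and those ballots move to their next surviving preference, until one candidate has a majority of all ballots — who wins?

Round 1: Alice 12, Vikram 9, Ivy 30, Kira 11, Emma 8, Uma 27. Emma eliminated.
Round 2: Alice 20, Vikram 9, Ivy 30, Kira 11, Uma 27. Vikram eliminated.
Round 3: Alice 20, Ivy 39, Kira 11, Uma 27. Kira eliminated.
Round 4: Alice 20, Ivy 39, Uma 38. Alice eliminated.
Round 5: Ivy 39, Uma 58. Uma has a majority (≥49).

Uma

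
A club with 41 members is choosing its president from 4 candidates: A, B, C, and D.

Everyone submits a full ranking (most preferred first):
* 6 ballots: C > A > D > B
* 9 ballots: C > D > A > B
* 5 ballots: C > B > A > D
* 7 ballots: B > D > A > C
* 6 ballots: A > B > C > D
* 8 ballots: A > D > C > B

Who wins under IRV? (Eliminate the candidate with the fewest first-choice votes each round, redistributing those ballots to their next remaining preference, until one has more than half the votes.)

Round 1: A 14, B 7, C 20, D 0. D eliminated.
Round 2: A 14, B 7, C 20. B eliminated.
Round 3: A 21, C 20. A has a majority (≥21).

A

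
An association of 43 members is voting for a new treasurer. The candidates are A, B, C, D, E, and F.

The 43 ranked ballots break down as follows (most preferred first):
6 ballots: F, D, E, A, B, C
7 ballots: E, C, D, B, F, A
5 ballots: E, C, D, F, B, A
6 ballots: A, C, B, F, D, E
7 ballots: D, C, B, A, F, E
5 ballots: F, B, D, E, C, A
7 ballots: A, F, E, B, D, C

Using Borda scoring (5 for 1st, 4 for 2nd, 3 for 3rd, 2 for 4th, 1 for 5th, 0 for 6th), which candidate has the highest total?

D

A: 6×2 + 7×0 + 5×0 + 6×5 + 7×2 + 5×0 + 7×5 = 91
B: 6×1 + 7×2 + 5×1 + 6×3 + 7×3 + 5×4 + 7×2 = 98
C: 6×0 + 7×4 + 5×4 + 6×4 + 7×4 + 5×1 + 7×0 = 105
D: 6×4 + 7×3 + 5×3 + 6×1 + 7×5 + 5×3 + 7×1 = 123
E: 6×3 + 7×5 + 5×5 + 6×0 + 7×0 + 5×2 + 7×3 = 109
F: 6×5 + 7×1 + 5×2 + 6×2 + 7×1 + 5×5 + 7×4 = 119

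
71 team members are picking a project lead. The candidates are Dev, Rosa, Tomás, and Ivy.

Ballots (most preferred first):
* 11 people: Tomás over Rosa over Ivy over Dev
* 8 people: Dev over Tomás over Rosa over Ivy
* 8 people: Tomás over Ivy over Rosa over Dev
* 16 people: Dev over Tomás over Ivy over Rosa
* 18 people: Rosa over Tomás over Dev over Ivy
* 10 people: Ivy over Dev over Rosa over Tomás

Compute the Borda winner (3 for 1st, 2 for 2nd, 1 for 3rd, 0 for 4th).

Dev: 11×0 + 8×3 + 8×0 + 16×3 + 18×1 + 10×2 = 110
Rosa: 11×2 + 8×1 + 8×1 + 16×0 + 18×3 + 10×1 = 102
Tomás: 11×3 + 8×2 + 8×3 + 16×2 + 18×2 + 10×0 = 141
Ivy: 11×1 + 8×0 + 8×2 + 16×1 + 18×0 + 10×3 = 73

Tomás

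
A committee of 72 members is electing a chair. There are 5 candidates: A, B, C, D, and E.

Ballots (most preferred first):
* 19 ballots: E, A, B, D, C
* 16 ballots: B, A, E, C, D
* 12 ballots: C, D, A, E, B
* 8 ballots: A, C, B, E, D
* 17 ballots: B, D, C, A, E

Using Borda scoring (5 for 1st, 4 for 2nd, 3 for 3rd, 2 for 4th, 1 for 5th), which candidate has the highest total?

A: 19×4 + 16×4 + 12×3 + 8×5 + 17×2 = 250
B: 19×3 + 16×5 + 12×1 + 8×3 + 17×5 = 258
C: 19×1 + 16×2 + 12×5 + 8×4 + 17×3 = 194
D: 19×2 + 16×1 + 12×4 + 8×1 + 17×4 = 178
E: 19×5 + 16×3 + 12×2 + 8×2 + 17×1 = 200

B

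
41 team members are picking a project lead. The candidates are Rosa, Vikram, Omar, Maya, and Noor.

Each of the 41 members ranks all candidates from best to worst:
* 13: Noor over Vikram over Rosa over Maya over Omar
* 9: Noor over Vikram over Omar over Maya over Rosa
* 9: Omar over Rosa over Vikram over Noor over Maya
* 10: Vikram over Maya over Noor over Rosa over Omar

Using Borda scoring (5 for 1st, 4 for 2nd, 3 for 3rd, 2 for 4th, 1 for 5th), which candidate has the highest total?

Rosa: 13×3 + 9×1 + 9×4 + 10×2 = 104
Vikram: 13×4 + 9×4 + 9×3 + 10×5 = 165
Omar: 13×1 + 9×3 + 9×5 + 10×1 = 95
Maya: 13×2 + 9×2 + 9×1 + 10×4 = 93
Noor: 13×5 + 9×5 + 9×2 + 10×3 = 158

Vikram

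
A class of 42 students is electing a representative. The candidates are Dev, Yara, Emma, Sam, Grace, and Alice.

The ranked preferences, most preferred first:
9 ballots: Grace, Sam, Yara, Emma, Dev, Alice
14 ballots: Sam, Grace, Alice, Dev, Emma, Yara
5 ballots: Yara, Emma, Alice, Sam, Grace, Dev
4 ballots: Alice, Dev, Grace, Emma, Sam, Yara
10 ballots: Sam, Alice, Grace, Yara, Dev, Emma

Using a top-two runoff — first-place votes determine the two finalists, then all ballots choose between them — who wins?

Round 1 first-place votes: Dev 0, Yara 5, Emma 0, Sam 24, Grace 9, Alice 4. Sam and Grace advance.
Runoff: Sam is ranked above Grace on 29 ballots, Grace above Sam on 13.

Sam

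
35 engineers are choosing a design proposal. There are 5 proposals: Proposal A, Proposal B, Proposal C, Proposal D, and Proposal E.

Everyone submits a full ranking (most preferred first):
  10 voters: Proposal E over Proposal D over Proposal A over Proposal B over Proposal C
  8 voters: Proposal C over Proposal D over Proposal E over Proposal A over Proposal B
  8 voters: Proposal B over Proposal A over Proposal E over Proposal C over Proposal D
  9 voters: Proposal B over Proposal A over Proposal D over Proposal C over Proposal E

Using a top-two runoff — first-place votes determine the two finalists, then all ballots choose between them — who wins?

Round 1 first-place votes: Proposal A 0, Proposal B 17, Proposal C 8, Proposal D 0, Proposal E 10. Proposal B and Proposal E advance.
Runoff: Proposal B is ranked above Proposal E on 17 ballots, Proposal E above Proposal B on 18.

Proposal E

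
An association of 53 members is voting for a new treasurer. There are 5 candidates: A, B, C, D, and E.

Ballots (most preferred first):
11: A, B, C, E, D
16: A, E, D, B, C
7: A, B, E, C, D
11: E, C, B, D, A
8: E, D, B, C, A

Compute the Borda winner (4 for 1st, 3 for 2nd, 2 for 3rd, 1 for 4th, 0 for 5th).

A: 11×4 + 16×4 + 7×4 + 11×0 + 8×0 = 136
B: 11×3 + 16×1 + 7×3 + 11×2 + 8×2 = 108
C: 11×2 + 16×0 + 7×1 + 11×3 + 8×1 = 70
D: 11×0 + 16×2 + 7×0 + 11×1 + 8×3 = 67
E: 11×1 + 16×3 + 7×2 + 11×4 + 8×4 = 149

E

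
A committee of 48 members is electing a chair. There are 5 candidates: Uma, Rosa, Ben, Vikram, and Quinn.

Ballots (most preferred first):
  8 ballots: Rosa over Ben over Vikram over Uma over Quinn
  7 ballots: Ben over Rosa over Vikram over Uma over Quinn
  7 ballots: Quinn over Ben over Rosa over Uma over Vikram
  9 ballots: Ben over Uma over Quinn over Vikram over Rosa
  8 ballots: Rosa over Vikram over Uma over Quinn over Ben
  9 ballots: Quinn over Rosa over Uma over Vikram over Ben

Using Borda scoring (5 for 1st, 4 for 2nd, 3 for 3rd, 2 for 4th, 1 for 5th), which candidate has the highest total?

Uma: 8×2 + 7×2 + 7×2 + 9×4 + 8×3 + 9×3 = 131
Rosa: 8×5 + 7×4 + 7×3 + 9×1 + 8×5 + 9×4 = 174
Ben: 8×4 + 7×5 + 7×4 + 9×5 + 8×1 + 9×1 = 157
Vikram: 8×3 + 7×3 + 7×1 + 9×2 + 8×4 + 9×2 = 120
Quinn: 8×1 + 7×1 + 7×5 + 9×3 + 8×2 + 9×5 = 138

Rosa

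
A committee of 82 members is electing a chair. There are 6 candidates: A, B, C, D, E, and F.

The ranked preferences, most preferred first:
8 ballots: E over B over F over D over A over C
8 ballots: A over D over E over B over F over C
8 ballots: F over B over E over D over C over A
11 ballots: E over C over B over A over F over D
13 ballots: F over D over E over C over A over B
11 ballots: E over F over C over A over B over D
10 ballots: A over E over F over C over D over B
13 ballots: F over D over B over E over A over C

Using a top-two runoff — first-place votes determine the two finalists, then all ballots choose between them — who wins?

Round 1 first-place votes: A 18, B 0, C 0, D 0, E 30, F 34. F and E advance.
Runoff: F is ranked above E on 34 ballots, E above F on 48.

E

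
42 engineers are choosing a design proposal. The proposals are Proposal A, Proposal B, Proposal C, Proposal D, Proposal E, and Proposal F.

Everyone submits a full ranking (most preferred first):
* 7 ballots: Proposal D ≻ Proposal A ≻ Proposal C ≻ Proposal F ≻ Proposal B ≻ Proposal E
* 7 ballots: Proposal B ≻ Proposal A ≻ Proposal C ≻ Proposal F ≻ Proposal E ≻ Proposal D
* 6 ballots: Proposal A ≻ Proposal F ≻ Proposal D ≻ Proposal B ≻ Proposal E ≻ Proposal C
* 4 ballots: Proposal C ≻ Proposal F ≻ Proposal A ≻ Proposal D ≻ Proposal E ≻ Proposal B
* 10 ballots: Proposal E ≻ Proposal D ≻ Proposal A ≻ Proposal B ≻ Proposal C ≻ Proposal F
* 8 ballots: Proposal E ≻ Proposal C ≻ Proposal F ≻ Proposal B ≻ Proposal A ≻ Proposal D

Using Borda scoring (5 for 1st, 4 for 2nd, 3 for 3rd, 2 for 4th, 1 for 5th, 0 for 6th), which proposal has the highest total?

Proposal A: 7×4 + 7×4 + 6×5 + 4×3 + 10×3 + 8×1 = 136
Proposal B: 7×1 + 7×5 + 6×2 + 4×0 + 10×2 + 8×2 = 90
Proposal C: 7×3 + 7×3 + 6×0 + 4×5 + 10×1 + 8×4 = 104
Proposal D: 7×5 + 7×0 + 6×3 + 4×2 + 10×4 + 8×0 = 101
Proposal E: 7×0 + 7×1 + 6×1 + 4×1 + 10×5 + 8×5 = 107
Proposal F: 7×2 + 7×2 + 6×4 + 4×4 + 10×0 + 8×3 = 92

Proposal A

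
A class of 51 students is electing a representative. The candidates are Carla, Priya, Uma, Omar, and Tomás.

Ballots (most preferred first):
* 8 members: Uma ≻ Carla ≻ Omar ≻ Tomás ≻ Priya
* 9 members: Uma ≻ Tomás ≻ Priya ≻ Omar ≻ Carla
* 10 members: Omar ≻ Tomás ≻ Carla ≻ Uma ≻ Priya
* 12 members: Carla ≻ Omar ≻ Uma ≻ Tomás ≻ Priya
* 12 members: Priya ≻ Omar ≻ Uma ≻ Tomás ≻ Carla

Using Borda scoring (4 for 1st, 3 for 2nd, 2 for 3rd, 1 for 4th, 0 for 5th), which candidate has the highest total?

Omar

Carla: 8×3 + 9×0 + 10×2 + 12×4 + 12×0 = 92
Priya: 8×0 + 9×2 + 10×0 + 12×0 + 12×4 = 66
Uma: 8×4 + 9×4 + 10×1 + 12×2 + 12×2 = 126
Omar: 8×2 + 9×1 + 10×4 + 12×3 + 12×3 = 137
Tomás: 8×1 + 9×3 + 10×3 + 12×1 + 12×1 = 89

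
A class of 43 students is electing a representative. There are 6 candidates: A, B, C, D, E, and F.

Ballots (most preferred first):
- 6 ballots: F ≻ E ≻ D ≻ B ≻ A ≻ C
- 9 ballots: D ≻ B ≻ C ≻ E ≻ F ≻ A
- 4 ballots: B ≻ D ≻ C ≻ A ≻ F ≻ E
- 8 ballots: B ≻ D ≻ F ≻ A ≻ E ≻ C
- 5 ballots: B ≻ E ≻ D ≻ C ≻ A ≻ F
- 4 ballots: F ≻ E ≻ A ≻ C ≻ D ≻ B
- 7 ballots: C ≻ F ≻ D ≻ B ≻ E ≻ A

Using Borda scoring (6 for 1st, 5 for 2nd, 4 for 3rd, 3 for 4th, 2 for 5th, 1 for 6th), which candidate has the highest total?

D

A: 6×2 + 9×1 + 4×3 + 8×3 + 5×2 + 4×4 + 7×1 = 90
B: 6×3 + 9×5 + 4×6 + 8×6 + 5×6 + 4×1 + 7×3 = 190
C: 6×1 + 9×4 + 4×4 + 8×1 + 5×3 + 4×3 + 7×6 = 135
D: 6×4 + 9×6 + 4×5 + 8×5 + 5×4 + 4×2 + 7×4 = 194
E: 6×5 + 9×3 + 4×1 + 8×2 + 5×5 + 4×5 + 7×2 = 136
F: 6×6 + 9×2 + 4×2 + 8×4 + 5×1 + 4×6 + 7×5 = 158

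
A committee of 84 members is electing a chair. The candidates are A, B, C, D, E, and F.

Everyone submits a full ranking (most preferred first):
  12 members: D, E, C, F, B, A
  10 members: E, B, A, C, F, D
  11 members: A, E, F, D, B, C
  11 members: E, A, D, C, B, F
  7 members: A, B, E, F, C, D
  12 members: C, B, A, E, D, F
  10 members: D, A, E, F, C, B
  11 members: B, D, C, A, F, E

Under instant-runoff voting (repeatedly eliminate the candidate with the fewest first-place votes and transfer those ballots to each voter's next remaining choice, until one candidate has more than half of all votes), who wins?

Round 1: A 18, B 11, C 12, D 22, E 21, F 0. F eliminated.
Round 2: A 18, B 11, C 12, D 22, E 21. B eliminated.
Round 3: A 18, C 12, D 33, E 21. C eliminated.
Round 4: A 30, D 33, E 21. E eliminated.
Round 5: A 51, D 33. A has a majority (≥43).

A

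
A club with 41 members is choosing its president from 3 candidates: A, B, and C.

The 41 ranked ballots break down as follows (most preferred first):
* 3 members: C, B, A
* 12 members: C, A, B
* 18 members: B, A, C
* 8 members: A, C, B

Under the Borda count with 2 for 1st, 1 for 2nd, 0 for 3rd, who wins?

A: 3×0 + 12×1 + 18×1 + 8×2 = 46
B: 3×1 + 12×0 + 18×2 + 8×0 = 39
C: 3×2 + 12×2 + 18×0 + 8×1 = 38

A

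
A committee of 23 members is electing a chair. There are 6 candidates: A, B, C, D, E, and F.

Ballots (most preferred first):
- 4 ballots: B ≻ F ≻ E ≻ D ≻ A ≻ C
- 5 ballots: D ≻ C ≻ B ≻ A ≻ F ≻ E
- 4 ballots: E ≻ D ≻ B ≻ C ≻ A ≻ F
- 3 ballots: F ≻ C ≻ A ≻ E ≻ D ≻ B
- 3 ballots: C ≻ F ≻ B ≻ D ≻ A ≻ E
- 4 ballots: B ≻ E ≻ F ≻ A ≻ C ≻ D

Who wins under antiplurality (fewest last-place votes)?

A

Last-place votes: A 0, B 3, C 4, D 4, E 8, F 4.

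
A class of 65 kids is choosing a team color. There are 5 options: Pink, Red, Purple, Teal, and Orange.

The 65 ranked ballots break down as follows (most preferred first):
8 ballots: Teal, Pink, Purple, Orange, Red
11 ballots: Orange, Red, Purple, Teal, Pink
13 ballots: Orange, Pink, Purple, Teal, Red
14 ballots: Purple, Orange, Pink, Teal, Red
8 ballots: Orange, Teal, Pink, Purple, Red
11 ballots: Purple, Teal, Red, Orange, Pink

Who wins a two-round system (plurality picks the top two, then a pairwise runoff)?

Purple

Round 1 first-place votes: Pink 0, Red 0, Purple 25, Teal 8, Orange 32. Orange and Purple advance.
Runoff: Orange is ranked above Purple on 32 ballots, Purple above Orange on 33.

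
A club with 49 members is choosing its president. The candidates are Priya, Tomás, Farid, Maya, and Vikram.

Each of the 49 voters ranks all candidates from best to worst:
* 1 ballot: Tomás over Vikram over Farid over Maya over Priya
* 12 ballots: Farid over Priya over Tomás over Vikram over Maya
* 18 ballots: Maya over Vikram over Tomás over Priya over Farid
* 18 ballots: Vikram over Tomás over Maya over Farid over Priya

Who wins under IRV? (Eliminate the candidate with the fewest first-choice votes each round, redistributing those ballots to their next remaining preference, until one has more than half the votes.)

Round 1: Priya 0, Tomás 1, Farid 12, Maya 18, Vikram 18. Priya eliminated.
Round 2: Tomás 1, Farid 12, Maya 18, Vikram 18. Tomás eliminated.
Round 3: Farid 12, Maya 18, Vikram 19. Farid eliminated.
Round 4: Maya 18, Vikram 31. Vikram has a majority (≥25).

Vikram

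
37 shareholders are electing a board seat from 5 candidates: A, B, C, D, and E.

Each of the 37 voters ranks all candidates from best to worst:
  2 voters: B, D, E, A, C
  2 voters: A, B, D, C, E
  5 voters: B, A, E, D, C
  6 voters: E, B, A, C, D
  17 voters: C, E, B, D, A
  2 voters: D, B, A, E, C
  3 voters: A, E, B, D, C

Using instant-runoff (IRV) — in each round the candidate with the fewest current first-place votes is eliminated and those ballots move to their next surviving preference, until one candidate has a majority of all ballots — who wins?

B

Round 1: A 5, B 7, C 17, D 2, E 6. D eliminated.
Round 2: A 5, B 9, C 17, E 6. A eliminated.
Round 3: B 11, C 17, E 9. E eliminated.
Round 4: B 20, C 17. B has a majority (≥19).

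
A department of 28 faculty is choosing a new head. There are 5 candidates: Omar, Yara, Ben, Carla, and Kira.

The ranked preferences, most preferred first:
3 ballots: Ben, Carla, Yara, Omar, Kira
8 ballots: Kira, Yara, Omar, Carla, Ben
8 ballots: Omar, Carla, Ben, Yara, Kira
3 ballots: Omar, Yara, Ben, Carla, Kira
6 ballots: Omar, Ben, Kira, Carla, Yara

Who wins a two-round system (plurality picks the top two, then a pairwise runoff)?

Round 1 first-place votes: Omar 17, Yara 0, Ben 3, Carla 0, Kira 8. Omar and Kira advance.
Runoff: Omar is ranked above Kira on 20 ballots, Kira above Omar on 8.

Omar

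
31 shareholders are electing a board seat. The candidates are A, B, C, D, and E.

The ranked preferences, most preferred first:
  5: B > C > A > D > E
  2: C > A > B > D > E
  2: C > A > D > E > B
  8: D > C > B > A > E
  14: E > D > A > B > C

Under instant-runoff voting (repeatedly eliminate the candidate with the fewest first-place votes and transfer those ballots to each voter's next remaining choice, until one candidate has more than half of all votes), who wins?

D

Round 1: A 0, B 5, C 4, D 8, E 14. A eliminated.
Round 2: B 5, C 4, D 8, E 14. C eliminated.
Round 3: B 7, D 10, E 14. B eliminated.
Round 4: D 17, E 14. D has a majority (≥16).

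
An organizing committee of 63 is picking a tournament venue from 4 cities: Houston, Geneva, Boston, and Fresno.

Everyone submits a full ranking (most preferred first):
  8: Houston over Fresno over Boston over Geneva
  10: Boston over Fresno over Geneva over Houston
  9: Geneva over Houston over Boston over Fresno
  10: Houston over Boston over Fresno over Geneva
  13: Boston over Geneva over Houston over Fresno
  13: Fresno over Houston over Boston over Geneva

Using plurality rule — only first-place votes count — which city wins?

First-place votes: Houston 18, Geneva 9, Boston 23, Fresno 13.

Boston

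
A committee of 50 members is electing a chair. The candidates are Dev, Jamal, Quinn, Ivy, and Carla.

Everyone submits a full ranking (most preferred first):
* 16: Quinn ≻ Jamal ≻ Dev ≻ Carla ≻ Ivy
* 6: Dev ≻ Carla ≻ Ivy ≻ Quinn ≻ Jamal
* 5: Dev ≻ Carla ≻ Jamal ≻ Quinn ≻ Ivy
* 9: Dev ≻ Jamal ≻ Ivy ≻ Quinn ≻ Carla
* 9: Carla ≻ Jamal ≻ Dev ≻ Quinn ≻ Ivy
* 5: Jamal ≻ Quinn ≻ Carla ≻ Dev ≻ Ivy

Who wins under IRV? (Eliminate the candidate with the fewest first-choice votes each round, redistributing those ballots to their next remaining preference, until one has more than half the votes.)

Round 1: Dev 20, Jamal 5, Quinn 16, Ivy 0, Carla 9. Ivy eliminated.
Round 2: Dev 20, Jamal 5, Quinn 16, Carla 9. Jamal eliminated.
Round 3: Dev 20, Quinn 21, Carla 9. Carla eliminated.
Round 4: Dev 29, Quinn 21. Dev has a majority (≥26).

Dev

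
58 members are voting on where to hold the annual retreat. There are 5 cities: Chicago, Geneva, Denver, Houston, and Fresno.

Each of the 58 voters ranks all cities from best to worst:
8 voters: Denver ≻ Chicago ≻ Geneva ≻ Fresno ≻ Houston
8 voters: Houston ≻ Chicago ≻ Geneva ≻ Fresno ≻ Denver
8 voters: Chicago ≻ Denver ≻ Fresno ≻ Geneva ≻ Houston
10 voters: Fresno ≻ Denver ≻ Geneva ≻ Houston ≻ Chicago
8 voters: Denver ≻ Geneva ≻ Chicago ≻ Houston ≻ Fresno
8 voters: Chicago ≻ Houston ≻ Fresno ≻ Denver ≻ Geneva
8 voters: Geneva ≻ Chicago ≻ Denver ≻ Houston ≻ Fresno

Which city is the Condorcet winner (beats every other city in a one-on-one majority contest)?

Chicago

Chicago vs Geneva: 32–26
Chicago vs Denver: 32–26
Chicago vs Houston: 40–18
Chicago vs Fresno: 48–10
Chicago beats every other city.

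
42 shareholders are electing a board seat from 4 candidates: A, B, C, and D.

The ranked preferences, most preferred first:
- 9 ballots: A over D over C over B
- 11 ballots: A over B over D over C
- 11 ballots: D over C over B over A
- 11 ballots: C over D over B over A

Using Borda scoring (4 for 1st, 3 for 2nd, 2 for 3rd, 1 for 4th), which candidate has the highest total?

D

A: 9×4 + 11×4 + 11×1 + 11×1 = 102
B: 9×1 + 11×3 + 11×2 + 11×2 = 86
C: 9×2 + 11×1 + 11×3 + 11×4 = 106
D: 9×3 + 11×2 + 11×4 + 11×3 = 126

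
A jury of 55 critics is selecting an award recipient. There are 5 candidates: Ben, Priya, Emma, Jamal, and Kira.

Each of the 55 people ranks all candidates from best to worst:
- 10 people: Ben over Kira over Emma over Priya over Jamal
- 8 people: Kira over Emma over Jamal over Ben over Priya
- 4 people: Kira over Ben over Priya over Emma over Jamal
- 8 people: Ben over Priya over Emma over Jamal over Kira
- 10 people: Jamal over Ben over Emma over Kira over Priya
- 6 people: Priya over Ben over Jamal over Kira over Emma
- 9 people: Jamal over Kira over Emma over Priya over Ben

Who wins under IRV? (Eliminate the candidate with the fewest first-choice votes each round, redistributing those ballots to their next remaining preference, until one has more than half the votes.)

Ben

Round 1: Ben 18, Priya 6, Emma 0, Jamal 19, Kira 12. Emma eliminated.
Round 2: Ben 18, Priya 6, Jamal 19, Kira 12. Priya eliminated.
Round 3: Ben 24, Jamal 19, Kira 12. Kira eliminated.
Round 4: Ben 28, Jamal 27. Ben has a majority (≥28).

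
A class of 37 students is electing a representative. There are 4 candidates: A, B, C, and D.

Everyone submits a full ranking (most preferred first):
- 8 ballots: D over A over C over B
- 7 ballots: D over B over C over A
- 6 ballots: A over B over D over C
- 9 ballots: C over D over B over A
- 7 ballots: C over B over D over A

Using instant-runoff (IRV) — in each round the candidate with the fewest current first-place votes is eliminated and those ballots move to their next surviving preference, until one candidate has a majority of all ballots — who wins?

D

Round 1: A 6, B 0, C 16, D 15. B eliminated.
Round 2: A 6, C 16, D 15. A eliminated.
Round 3: C 16, D 21. D has a majority (≥19).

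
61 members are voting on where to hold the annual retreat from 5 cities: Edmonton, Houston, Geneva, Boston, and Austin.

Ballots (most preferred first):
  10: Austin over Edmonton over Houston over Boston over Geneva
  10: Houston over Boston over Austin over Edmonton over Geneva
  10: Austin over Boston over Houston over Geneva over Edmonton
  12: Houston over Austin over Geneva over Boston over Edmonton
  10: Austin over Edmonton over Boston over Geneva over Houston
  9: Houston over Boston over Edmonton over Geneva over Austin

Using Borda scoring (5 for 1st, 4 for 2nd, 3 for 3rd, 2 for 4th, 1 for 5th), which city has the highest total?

Austin

Edmonton: 10×4 + 10×2 + 10×1 + 12×1 + 10×4 + 9×3 = 149
Houston: 10×3 + 10×5 + 10×3 + 12×5 + 10×1 + 9×5 = 225
Geneva: 10×1 + 10×1 + 10×2 + 12×3 + 10×2 + 9×2 = 114
Boston: 10×2 + 10×4 + 10×4 + 12×2 + 10×3 + 9×4 = 190
Austin: 10×5 + 10×3 + 10×5 + 12×4 + 10×5 + 9×1 = 237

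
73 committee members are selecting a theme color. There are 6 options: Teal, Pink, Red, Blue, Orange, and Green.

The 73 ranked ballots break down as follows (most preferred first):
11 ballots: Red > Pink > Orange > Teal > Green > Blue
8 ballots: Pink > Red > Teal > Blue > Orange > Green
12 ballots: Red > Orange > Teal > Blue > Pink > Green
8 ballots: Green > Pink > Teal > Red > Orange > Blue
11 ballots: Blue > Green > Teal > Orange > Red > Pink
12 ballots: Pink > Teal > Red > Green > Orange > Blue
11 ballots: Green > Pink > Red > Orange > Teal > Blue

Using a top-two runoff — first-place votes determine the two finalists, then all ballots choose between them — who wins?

Round 1 first-place votes: Teal 0, Pink 20, Red 23, Blue 11, Orange 0, Green 19. Red and Pink advance.
Runoff: Red is ranked above Pink on 34 ballots, Pink above Red on 39.

Pink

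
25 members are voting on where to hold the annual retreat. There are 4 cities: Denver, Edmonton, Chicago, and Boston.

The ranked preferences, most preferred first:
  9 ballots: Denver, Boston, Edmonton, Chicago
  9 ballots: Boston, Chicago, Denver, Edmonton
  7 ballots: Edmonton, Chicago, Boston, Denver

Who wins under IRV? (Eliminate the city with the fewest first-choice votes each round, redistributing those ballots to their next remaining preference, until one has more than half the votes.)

Round 1: Denver 9, Edmonton 7, Chicago 0, Boston 9. Chicago eliminated.
Round 2: Denver 9, Edmonton 7, Boston 9. Edmonton eliminated.
Round 3: Denver 9, Boston 16. Boston has a majority (≥13).

Boston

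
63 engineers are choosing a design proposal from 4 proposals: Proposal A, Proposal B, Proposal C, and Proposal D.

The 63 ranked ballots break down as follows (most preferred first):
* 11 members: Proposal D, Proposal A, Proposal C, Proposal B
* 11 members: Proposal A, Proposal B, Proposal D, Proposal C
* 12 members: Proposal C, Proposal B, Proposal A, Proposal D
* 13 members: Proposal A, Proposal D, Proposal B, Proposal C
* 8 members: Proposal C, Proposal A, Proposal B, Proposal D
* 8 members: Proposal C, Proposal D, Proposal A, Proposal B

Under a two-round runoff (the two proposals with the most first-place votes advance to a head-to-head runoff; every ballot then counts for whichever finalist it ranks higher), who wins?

Round 1 first-place votes: Proposal A 24, Proposal B 0, Proposal C 28, Proposal D 11. Proposal C and Proposal A advance.
Runoff: Proposal C is ranked above Proposal A on 28 ballots, Proposal A above Proposal C on 35.

Proposal A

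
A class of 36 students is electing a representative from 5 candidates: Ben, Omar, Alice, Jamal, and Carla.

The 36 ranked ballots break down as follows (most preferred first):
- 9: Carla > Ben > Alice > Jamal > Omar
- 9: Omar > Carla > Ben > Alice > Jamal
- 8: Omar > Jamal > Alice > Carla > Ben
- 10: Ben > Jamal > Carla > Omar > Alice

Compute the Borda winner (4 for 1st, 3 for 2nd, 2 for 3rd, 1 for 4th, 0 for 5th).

Ben: 9×3 + 9×2 + 8×0 + 10×4 = 85
Omar: 9×0 + 9×4 + 8×4 + 10×1 = 78
Alice: 9×2 + 9×1 + 8×2 + 10×0 = 43
Jamal: 9×1 + 9×0 + 8×3 + 10×3 = 63
Carla: 9×4 + 9×3 + 8×1 + 10×2 = 91

Carla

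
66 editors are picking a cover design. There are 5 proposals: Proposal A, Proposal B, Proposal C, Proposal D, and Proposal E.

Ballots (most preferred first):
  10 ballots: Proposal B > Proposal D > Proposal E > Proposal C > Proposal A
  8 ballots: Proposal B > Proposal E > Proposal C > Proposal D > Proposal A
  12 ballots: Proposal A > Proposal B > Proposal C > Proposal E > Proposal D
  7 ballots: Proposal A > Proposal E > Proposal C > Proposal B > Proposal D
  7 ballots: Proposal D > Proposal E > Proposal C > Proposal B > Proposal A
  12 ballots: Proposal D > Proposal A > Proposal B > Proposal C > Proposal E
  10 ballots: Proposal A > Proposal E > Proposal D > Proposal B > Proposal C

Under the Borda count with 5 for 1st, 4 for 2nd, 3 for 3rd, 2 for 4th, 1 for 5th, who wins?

Proposal B

Proposal A: 10×1 + 8×1 + 12×5 + 7×5 + 7×1 + 12×4 + 10×5 = 218
Proposal B: 10×5 + 8×5 + 12×4 + 7×2 + 7×2 + 12×3 + 10×2 = 222
Proposal C: 10×2 + 8×3 + 12×3 + 7×3 + 7×3 + 12×2 + 10×1 = 156
Proposal D: 10×4 + 8×2 + 12×1 + 7×1 + 7×5 + 12×5 + 10×3 = 200
Proposal E: 10×3 + 8×4 + 12×2 + 7×4 + 7×4 + 12×1 + 10×4 = 194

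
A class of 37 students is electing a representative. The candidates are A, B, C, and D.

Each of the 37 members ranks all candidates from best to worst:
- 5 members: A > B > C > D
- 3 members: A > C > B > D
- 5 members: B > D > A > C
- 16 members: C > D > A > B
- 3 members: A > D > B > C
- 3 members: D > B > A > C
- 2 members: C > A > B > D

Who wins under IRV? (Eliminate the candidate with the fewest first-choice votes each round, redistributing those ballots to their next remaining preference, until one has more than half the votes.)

A

Round 1: A 11, B 5, C 18, D 3. D eliminated.
Round 2: A 11, B 8, C 18. B eliminated.
Round 3: A 19, C 18. A has a majority (≥19).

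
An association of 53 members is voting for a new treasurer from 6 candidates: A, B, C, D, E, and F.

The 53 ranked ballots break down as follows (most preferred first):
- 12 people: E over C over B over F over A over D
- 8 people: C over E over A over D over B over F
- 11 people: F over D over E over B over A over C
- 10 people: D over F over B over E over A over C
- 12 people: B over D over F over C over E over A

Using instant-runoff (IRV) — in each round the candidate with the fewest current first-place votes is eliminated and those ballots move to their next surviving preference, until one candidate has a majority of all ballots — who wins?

F

Round 1: A 0, B 12, C 8, D 10, E 12, F 11. A eliminated.
Round 2: B 12, C 8, D 10, E 12, F 11. C eliminated.
Round 3: B 12, D 10, E 20, F 11. D eliminated.
Round 4: B 12, E 20, F 21. B eliminated.
Round 5: E 20, F 33. F has a majority (≥27).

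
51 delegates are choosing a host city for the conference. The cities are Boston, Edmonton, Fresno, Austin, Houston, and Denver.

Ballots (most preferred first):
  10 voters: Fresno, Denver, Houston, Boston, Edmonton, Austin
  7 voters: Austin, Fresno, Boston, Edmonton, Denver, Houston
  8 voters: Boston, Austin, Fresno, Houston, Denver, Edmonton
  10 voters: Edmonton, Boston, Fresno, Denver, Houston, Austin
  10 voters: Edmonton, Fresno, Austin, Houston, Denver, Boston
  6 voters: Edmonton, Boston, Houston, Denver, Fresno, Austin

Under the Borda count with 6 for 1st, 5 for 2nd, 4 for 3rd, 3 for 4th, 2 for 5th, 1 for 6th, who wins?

Boston: 10×3 + 7×4 + 8×6 + 10×5 + 10×1 + 6×5 = 196
Edmonton: 10×2 + 7×3 + 8×1 + 10×6 + 10×6 + 6×6 = 205
Fresno: 10×6 + 7×5 + 8×4 + 10×4 + 10×5 + 6×2 = 229
Austin: 10×1 + 7×6 + 8×5 + 10×1 + 10×4 + 6×1 = 148
Houston: 10×4 + 7×1 + 8×3 + 10×2 + 10×3 + 6×4 = 145
Denver: 10×5 + 7×2 + 8×2 + 10×3 + 10×2 + 6×3 = 148

Fresno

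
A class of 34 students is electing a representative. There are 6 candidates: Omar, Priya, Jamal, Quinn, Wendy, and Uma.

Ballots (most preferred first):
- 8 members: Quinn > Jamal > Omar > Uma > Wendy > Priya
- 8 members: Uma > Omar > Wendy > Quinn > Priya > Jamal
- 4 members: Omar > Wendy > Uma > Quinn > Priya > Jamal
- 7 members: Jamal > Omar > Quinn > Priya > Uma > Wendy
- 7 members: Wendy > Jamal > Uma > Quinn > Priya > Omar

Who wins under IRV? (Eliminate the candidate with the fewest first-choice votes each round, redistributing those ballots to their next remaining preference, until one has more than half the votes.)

Wendy

Round 1: Omar 4, Priya 0, Jamal 7, Quinn 8, Wendy 7, Uma 8. Priya eliminated.
Round 2: Omar 4, Jamal 7, Quinn 8, Wendy 7, Uma 8. Omar eliminated.
Round 3: Jamal 7, Quinn 8, Wendy 11, Uma 8. Jamal eliminated.
Round 4: Quinn 15, Wendy 11, Uma 8. Uma eliminated.
Round 5: Quinn 15, Wendy 19. Wendy has a majority (≥18).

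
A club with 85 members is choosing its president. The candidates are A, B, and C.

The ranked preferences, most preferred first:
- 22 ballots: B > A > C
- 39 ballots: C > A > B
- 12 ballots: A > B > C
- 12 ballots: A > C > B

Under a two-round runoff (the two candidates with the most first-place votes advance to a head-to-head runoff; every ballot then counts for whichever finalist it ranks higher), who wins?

A

Round 1 first-place votes: A 24, B 22, C 39. C and A advance.
Runoff: C is ranked above A on 39 ballots, A above C on 46.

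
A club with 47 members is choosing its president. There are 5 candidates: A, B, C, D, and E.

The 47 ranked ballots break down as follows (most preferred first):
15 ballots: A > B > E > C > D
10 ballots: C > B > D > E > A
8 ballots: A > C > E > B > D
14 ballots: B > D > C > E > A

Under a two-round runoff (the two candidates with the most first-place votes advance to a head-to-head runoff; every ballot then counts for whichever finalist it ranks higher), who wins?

B

Round 1 first-place votes: A 23, B 14, C 10, D 0, E 0. A and B advance.
Runoff: A is ranked above B on 23 ballots, B above A on 24.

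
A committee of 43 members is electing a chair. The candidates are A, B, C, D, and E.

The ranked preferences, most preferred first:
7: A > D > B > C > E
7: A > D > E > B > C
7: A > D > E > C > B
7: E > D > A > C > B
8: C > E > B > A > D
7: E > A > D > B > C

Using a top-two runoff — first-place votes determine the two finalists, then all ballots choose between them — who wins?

Round 1 first-place votes: A 21, B 0, C 8, D 0, E 14. A and E advance.
Runoff: A is ranked above E on 21 ballots, E above A on 22.

E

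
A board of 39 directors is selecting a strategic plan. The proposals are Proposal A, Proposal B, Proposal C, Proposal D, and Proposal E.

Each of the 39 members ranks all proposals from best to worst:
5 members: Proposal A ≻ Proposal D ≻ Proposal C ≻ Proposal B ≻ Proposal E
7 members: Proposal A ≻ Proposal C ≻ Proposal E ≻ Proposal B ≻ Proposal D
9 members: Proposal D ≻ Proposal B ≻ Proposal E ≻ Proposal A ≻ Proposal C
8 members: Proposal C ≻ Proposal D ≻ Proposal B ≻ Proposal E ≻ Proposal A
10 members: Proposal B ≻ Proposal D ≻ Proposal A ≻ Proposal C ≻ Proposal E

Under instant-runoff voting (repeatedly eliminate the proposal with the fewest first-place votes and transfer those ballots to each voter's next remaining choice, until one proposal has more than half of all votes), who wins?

Proposal D

Round 1: Proposal A 12, Proposal B 10, Proposal C 8, Proposal D 9, Proposal E 0. Proposal E eliminated.
Round 2: Proposal A 12, Proposal B 10, Proposal C 8, Proposal D 9. Proposal C eliminated.
Round 3: Proposal A 12, Proposal B 10, Proposal D 17. Proposal B eliminated.
Round 4: Proposal A 12, Proposal D 27. Proposal D has a majority (≥20).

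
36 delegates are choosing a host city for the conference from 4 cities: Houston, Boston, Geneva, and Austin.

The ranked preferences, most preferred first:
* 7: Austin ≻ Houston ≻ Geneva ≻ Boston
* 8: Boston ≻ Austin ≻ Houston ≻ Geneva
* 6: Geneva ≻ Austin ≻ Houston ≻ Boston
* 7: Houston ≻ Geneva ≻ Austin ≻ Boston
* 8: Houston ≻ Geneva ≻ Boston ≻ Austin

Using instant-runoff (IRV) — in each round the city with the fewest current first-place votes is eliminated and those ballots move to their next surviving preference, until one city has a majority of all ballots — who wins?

Round 1: Houston 15, Boston 8, Geneva 6, Austin 7. Geneva eliminated.
Round 2: Houston 15, Boston 8, Austin 13. Boston eliminated.
Round 3: Houston 15, Austin 21. Austin has a majority (≥19).

Austin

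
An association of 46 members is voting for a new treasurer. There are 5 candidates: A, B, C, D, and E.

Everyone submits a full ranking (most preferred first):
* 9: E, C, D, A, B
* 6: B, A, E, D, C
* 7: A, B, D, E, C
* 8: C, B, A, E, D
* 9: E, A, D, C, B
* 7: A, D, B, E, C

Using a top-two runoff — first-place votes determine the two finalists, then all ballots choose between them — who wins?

A

Round 1 first-place votes: A 14, B 6, C 8, D 0, E 18. E and A advance.
Runoff: E is ranked above A on 18 ballots, A above E on 28.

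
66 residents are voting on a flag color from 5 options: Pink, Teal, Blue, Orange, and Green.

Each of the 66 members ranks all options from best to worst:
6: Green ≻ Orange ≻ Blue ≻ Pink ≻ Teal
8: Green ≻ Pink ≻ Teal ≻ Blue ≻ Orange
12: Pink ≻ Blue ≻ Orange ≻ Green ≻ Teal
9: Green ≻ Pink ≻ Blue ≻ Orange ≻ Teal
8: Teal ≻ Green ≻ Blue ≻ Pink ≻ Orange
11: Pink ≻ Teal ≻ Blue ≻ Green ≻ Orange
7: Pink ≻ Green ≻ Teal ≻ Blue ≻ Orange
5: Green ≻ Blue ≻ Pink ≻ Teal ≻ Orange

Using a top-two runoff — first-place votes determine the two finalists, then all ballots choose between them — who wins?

Round 1 first-place votes: Pink 30, Teal 8, Blue 0, Orange 0, Green 28. Pink and Green advance.
Runoff: Pink is ranked above Green on 30 ballots, Green above Pink on 36.

Green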